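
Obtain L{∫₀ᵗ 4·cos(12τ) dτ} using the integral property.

L{∫₀ᵗ f(τ)dτ} = F(s)/s with F(s) = 4s/(s² + 144), so the result is (4s/(s² + 144))/s = 4/(s² + 144)

Final answer: 4/(s² + 144)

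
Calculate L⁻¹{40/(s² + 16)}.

This is the form c·a/(s² + a²) with a = 4, c = 10. L⁻¹ = 10·sin(4t)

Final answer: 10·sin(4t)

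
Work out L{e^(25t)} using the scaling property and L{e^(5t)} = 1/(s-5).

Using L{f(at)} = (1/a)F(s/a) with a=5 and f(t) = e^(5t): L{e^(25t)} = (1/5) · 1/((s/5)-5) = (1/5) · 5/(s-25) = 1/(s-25)

Final answer: 1/(s-25)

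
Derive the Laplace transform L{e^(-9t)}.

L{e^(at)} = 1/(s-a), so L{e^(-9t)} = 1/(s+9)

Final answer: 1/(s+9)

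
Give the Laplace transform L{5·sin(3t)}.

L{sin(ωt)} = ω/(s² + ω²), so L{sin(3t)} = 3/(s² + 9). Then L{5·sin(3t)} = 5·3/(s² + 9) = 15/(s² + 9)

Final answer: 15/(s² + 9)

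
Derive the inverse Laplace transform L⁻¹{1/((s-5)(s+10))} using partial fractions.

Decompose: A/(s-5) + B/(s+10). A = 1/15, B = -1/15. f(t) = (e^(5t) - e^(-10t))/15

Final answer: (e^(5t) - e^(-10t))/15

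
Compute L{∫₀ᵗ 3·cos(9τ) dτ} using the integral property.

L{∫₀ᵗ f(τ)dτ} = F(s)/s with F(s) = 3s/(s² + 81), so the result is (3s/(s² + 81))/s = 3/(s² + 81)

Final answer: 3/(s² + 81)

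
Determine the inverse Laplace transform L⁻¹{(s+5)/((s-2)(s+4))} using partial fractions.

Using partial fractions, f(t) = (7e^(2t) - e^(-4t))/6

Final answer: (7e^(2t) - e^(-4t))/6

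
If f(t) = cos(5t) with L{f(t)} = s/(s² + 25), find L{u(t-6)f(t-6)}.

Time shift theorem: L{u(t-a)f(t-a)} = e^(-as)F(s). Here a=6, F(s) = s/(s² + 25), so L{u(t-6)f(t-6)} = e^(-6s)·s/(s² + 25)

Final answer: e^(-6s)·s/(s² + 25)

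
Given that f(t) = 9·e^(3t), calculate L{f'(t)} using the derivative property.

f(0) = 9, F(s) = 9/(s-3). L{f'(t)} = s·F(s) - f(0) = 9s/(s-3) - 9 = (9s - 9(s-3))/(s-3) = 27/(s-3)

Final answer: 27/(s-3)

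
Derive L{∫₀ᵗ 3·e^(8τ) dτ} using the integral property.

L{∫₀ᵗ f(τ)dτ} = F(s)/s with F(s) = 3/(s-8), so L{∫₀ᵗ 3·e^(8τ) dτ} = 3/(s(s-8))

Final answer: 3/(s(s-8))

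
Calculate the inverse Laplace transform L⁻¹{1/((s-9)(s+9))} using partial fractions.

Decompose: A/(s-9) + B/(s+9). A = 1/18, B = -1/18. f(t) = (e^(9t) - e^(-9t))/18

Final answer: (e^(9t) - e^(-9t))/18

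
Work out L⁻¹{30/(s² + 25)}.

This is the form c·a/(s² + a²) with a = 5, c = 6. L⁻¹ = 6·sin(5t)

Final answer: 6·sin(5t)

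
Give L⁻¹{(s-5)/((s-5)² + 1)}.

Using frequency shift: L⁻¹{(s-a)/((s-a)² + b²)} = e^(at)cos(bt). Here a=5, b=1

Final answer: e^(5t)·cos(t)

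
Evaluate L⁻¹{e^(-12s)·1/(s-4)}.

L⁻¹{1/(s-4)} = e^(4t). By the time shift theorem, L⁻¹{e^(-as)F(s)} = u(t-a)f(t-a) with a=12, so L⁻¹{e^(-12s)·1/(s-4)} = u(t-12)·e^(4(t-12))

Final answer: u(t-12)·e^(4(t-12))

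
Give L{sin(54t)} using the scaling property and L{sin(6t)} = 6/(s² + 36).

Using L{f(at)} = (1/a)F(s/a) with a=9: L{sin(54t)} = (1/9) · 6/((s/9)² + 36) = (1/9) · 6·81/(s² + 2916) = 54/(s² + 2916)

Final answer: 54/(s² + 2916)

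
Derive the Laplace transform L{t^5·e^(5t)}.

L{t^n·e^(at)} = n!/(s-a)^(n+1), so L{t^5·e^(5t)} = 120/(s-5)^6

Final answer: 120/(s-5)^6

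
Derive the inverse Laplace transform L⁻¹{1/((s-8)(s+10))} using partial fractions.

Decompose: A/(s-8) + B/(s+10). A = 1/18, B = -1/18. f(t) = (e^(8t) - e^(-10t))/18

Final answer: (e^(8t) - e^(-10t))/18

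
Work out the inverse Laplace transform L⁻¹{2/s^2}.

L⁻¹{n!/s^(n+1)} = t^n with n=1. So L⁻¹{1/s^2} = t, and L⁻¹{2/s^2} = (2/1)·t = 2·t

Final answer: 2·t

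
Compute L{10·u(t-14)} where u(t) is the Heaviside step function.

L{u(t-a)} = e^(-as)/s. Here a=14, so L{u(t-14)} = e^(-14s)/s, and L{10·u(t-14)} = 10·e^(-14s)/s

Final answer: 10·e^(-14s)/s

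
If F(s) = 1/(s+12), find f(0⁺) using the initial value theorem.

f(0⁺) = lim_{s→∞} s·1/(s+12) = lim_{s→∞} s/(s+12) = 1

Final answer: 1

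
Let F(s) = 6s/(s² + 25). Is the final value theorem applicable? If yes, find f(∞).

The final value theorem requires all poles of sF(s) in the left half-plane. sF(s) = 6s²/(s² + 25) has poles at s = ±5i (imaginary axis). Theorem does NOT apply (oscillatory system).

Final answer: Not applicable (oscillatory)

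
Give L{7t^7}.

L{t^n} = n!/s^(n+1). So L{7t^7} = 7·7!/s^8 = 35280/s^8

Final answer: 35280/s^8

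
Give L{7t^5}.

L{t^n} = n!/s^(n+1). So L{7t^5} = 7·5!/s^6 = 840/s^6

Final answer: 840/s^6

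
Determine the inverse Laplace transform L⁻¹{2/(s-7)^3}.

L⁻¹{n!/(s-a)^(n+1)} = t^n·e^(at), so L⁻¹{2/(s-7)^3} = t^2·e^(7t)

Final answer: t^2·e^(7t)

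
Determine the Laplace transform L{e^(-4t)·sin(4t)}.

L{e^(at)·sin(ωt)} = ω/((s-a)² + ω²), so L{e^(-4t)·sin(4t)} = 4/((s+4)² + 16)

Final answer: 4/((s+4)² + 16)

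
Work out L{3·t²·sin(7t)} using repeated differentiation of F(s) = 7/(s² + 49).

F(s) = 7/(s² + 49). F'(s) = -14s/(s² + 49)². F''(s) = -14(49 - 3s²)/(s² + 49)³ = (42s² - 686)/(s² + 49)³. So L{t²·sin(7t)} = (-1)² F''(s) = (42s² - 686)/(s² + 49)³. Then L{3·t²·sin(7t)} = 3·(42s² - 686)/(s² + 49)³ = (126s² - 2058)/(s² + 49)³

Final answer: (126s² - 2058)/(s² + 49)³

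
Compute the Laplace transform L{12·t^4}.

L{t^n} = n!/s^(n+1), so L{t^4} = 24/s^5. Then L{12·t^4} = 12·24/s^5 = 288/s^5

Final answer: 288/s^5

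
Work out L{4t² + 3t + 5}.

L{4t² + 3t + 5} = 4·2/s³ + 3/s² + 5/s = 8/s³ + 3/s² + 5/s

Final answer: 8/s³ + 3/s² + 5/s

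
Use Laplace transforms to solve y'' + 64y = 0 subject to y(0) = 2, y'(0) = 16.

L{y''} + 64L{y} = 0. s²Y - 2s - 16 + 64Y = 0. Y(s² + 64) = 2s + 16. Y = (2s + 16)/(s² + 64). Inverting: y(t) = 2cos(8t) + 2sin(8t)

Final answer: y(t) = 2cos(8t) + 2sin(8t)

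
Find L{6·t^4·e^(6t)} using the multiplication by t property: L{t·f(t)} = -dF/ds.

Using L{t^n·e^(at)} = n!/(s-a)^(n+1), L{t^4·e^(6t)} = 24/(s-6)^5, so L{6·t^4·e^(6t)} = 6·24/(s-6)^5 = 144/(s-6)^5

Final answer: 144/(s-6)^5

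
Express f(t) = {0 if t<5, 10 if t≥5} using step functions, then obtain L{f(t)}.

f(t) = 10·u(t-5). L{u(t-5)} = e^(-5s)/s, so L{f(t)} = 10·e^(-5s)/s

Final answer: 10·e^(-5s)/s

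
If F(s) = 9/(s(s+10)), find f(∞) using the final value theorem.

f(∞) = lim_{s→0} s·9/(s(s+10)) = lim_{s→0} 9/(s+10) = 9/10 = 9/10

Final answer: 9/10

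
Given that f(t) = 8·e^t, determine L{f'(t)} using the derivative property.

f(0) = 8, F(s) = 8/(s-1). L{f'(t)} = s·F(s) - f(0) = 8s/(s-1) - 8 = (8s - 8(s-1))/(s-1) = 8/(s-1)

Final answer: 8/(s-1)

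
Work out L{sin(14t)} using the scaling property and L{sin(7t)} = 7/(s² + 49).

Using L{f(at)} = (1/a)F(s/a) with a=2: L{sin(14t)} = (1/2) · 7/((s/2)² + 49) = (1/2) · 7·4/(s² + 196) = 14/(s² + 196)

Final answer: 14/(s² + 196)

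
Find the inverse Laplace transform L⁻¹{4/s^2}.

L⁻¹{n!/s^(n+1)} = t^n with n=1. So L⁻¹{1/s^2} = t, and L⁻¹{4/s^2} = (4/1)·t = 4·t

Final answer: 4·t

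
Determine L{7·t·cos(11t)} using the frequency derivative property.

L{cos(11t)} = s/(s² + 121). Derivative: d/ds[s/(s² + 121)] = [(s² + 121) - s·2s]/(s² + 121)² = (121 - s²)/(s² + 121)². So L{t·cos(11t)} = -F'(s) = (s² - 121)/(s² + 121)². Then L{7·t·cos(11t)} = 7·(s² - 121)/(s² + 121)²

Final answer: 7·(s² - 121)/(s² + 121)²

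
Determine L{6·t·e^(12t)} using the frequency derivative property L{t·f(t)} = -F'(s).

L{e^(12t)} = 1/(s-12). By frequency derivative: L{t·e^(12t)} = -d/ds[1/(s-12)] = -(-1)/(s-12)² = 1/(s-12)². Then L{6·t·e^(12t)} = 6·1/(s-12)² = 6/(s-12)²

Final answer: 6/(s-12)²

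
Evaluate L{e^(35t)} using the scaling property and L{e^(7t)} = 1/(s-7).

Using L{f(at)} = (1/a)F(s/a) with a=5 and f(t) = e^(7t): L{e^(35t)} = (1/5) · 1/((s/5)-7) = (1/5) · 5/(s-35) = 1/(s-35)

Final answer: 1/(s-35)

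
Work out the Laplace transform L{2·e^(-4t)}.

L{e^(at)} = 1/(s-a), so L{e^(-4t)} = 1/(s+4). Then L{2·e^(-4t)} = 2/(s+4)

Final answer: 2/(s+4)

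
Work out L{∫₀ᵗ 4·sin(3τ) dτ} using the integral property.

L{∫₀ᵗ f(τ)dτ} = F(s)/s with F(s) = 12/(s² + 9), so the result is (12/(s² + 9))/s = 12/(s(s² + 9))

Final answer: 12/(s(s² + 9))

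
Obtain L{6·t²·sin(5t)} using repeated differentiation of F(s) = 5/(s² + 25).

F(s) = 5/(s² + 25). F'(s) = -10s/(s² + 25)². F''(s) = -10(25 - 3s²)/(s² + 25)³ = (30s² - 250)/(s² + 25)³. So L{t²·sin(5t)} = (-1)² F''(s) = (30s² - 250)/(s² + 25)³. Then L{6·t²·sin(5t)} = 6·(30s² - 250)/(s² + 25)³ = (180s² - 1500)/(s² + 25)³

Final answer: (180s² - 1500)/(s² + 25)³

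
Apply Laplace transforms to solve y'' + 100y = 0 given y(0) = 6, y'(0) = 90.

L{y''} + 100L{y} = 0. s²Y - 6s - 90 + 100Y = 0. Y(s² + 100) = 6s + 90. Y = (6s + 90)/(s² + 100). Inverting: y(t) = 6cos(10t) + 9sin(10t)

Final answer: y(t) = 6cos(10t) + 9sin(10t)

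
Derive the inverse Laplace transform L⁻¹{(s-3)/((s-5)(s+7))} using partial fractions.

Using partial fractions, f(t) = (2e^(5t) + 10e^(-7t))/12

Final answer: (2e^(5t) + 10e^(-7t))/12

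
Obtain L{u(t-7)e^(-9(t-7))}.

u(t-a)f(t-a) with f(t)=e^(-9t). L{e^(-9t)} = 1/(s+9). By time shift: e^(-7s)/(s+9)

Final answer: e^(-7s)/(s+9)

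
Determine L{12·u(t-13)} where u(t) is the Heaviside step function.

L{u(t-a)} = e^(-as)/s. Here a=13, so L{u(t-13)} = e^(-13s)/s, and L{12·u(t-13)} = 12·e^(-13s)/s

Final answer: 12·e^(-13s)/s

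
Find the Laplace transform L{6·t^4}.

L{t^n} = n!/s^(n+1), so L{t^4} = 24/s^5. Then L{6·t^4} = 6·24/s^5 = 144/s^5

Final answer: 144/s^5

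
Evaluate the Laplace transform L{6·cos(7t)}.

L{cos(ωt)} = s/(s² + ω²), so L{cos(7t)} = s/(s² + 49). Then L{6·cos(7t)} = 6·s/(s² + 49) = 6s/(s² + 49)

Final answer: 6s/(s² + 49)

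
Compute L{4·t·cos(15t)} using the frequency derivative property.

L{cos(15t)} = s/(s² + 225). Derivative: d/ds[s/(s² + 225)] = [(s² + 225) - s·2s]/(s² + 225)² = (225 - s²)/(s² + 225)². So L{t·cos(15t)} = -F'(s) = (s² - 225)/(s² + 225)². Then L{4·t·cos(15t)} = 4·(s² - 225)/(s² + 225)²

Final answer: 4·(s² - 225)/(s² + 225)²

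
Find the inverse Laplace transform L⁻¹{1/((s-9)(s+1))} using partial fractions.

Decompose: A/(s-9) + B/(s+1). A = 1/10, B = -1/10. f(t) = (e^(9t) - e^(-t))/10

Final answer: (e^(9t) - e^(-t))/10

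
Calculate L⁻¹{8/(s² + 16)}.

This is the form c·a/(s² + a²) with a = 4, c = 2. L⁻¹ = 2·sin(4t)

Final answer: 2·sin(4t)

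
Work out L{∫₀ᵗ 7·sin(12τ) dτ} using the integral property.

L{∫₀ᵗ f(τ)dτ} = F(s)/s with F(s) = 84/(s² + 144), so the result is (84/(s² + 144))/s = 84/(s(s² + 144))

Final answer: 84/(s(s² + 144))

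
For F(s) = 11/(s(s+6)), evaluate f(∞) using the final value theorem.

f(∞) = lim_{s→0} s·11/(s(s+6)) = lim_{s→0} 11/(s+6) = 11/6 = 11/6

Final answer: 11/6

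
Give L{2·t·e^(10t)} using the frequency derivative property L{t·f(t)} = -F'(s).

L{e^(10t)} = 1/(s-10). By frequency derivative: L{t·e^(10t)} = -d/ds[1/(s-10)] = -(-1)/(s-10)² = 1/(s-10)². Then L{2·t·e^(10t)} = 2·1/(s-10)² = 2/(s-10)²

Final answer: 2/(s-10)²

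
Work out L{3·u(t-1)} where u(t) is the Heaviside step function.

L{u(t-a)} = e^(-as)/s. Here a=1, so L{u(t-1)} = e^(-s)/s, and L{3·u(t-1)} = 3·e^(-s)/s

Final answer: 3·e^(-s)/s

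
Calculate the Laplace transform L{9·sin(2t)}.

L{sin(ωt)} = ω/(s² + ω²), so L{sin(2t)} = 2/(s² + 4). Then L{9·sin(2t)} = 9·2/(s² + 4) = 18/(s² + 4)

Final answer: 18/(s² + 4)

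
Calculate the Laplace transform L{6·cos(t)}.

L{cos(ωt)} = s/(s² + ω²), so L{cos(t)} = s/(s² + 1). Then L{6·cos(t)} = 6·s/(s² + 1) = 6s/(s² + 1)

Final answer: 6s/(s² + 1)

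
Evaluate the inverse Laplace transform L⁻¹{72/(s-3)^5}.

L⁻¹{n!/(s-a)^(n+1)} = t^n·e^(at) with n=4, a=3. So L⁻¹{24/(s-3)^5} = t^4·e^(3t), and L⁻¹{72/(s-3)^5} = (72/24)·t^4·e^(3t) = 3·t^4·e^(3t)

Final answer: 3·t^4·e^(3t)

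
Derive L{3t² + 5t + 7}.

L{3t² + 5t + 7} = 3·2/s³ + 5/s² + 7/s = 6/s³ + 5/s² + 7/s

Final answer: 6/s³ + 5/s² + 7/s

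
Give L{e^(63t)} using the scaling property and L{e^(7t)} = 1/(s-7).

Using L{f(at)} = (1/a)F(s/a) with a=9 and f(t) = e^(7t): L{e^(63t)} = (1/9) · 1/((s/9)-7) = (1/9) · 9/(s-63) = 1/(s-63)

Final answer: 1/(s-63)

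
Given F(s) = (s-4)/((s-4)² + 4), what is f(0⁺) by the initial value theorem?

f(0⁺) = lim_{s→∞} sF(s) = lim_{s→∞} s(s-4)/((s-4)² + 4) = 1

Final answer: 1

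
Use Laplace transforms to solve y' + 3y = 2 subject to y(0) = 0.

sY + 3Y = 2/s. Y = 2/(s(s+3)). Partial fractions: Y = 2/3/s - 2/3/(s+3)

Final answer: y(t) = 2/3(1 - e^(-3t))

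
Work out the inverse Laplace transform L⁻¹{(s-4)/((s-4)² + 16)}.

Using frequency shift, L⁻¹{(s-4)/((s-4)² + 16)} = e^(4t)·cos(4t)

Final answer: e^(4t)·cos(4t)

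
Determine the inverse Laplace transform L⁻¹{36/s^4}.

L⁻¹{n!/s^(n+1)} = t^n with n=3. So L⁻¹{6/s^4} = t^3, and L⁻¹{36/s^4} = (36/6)·t^3 = 6·t^3

Final answer: 6·t^3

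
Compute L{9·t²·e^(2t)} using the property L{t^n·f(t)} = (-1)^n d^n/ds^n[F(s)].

L{e^(2t)} = 1/(s-2). d/ds[1/(s-2)] = -1/(s-2)². d²/ds²[1/(s-2)] = 2/(s-2)³. So L{t²·e^(2t)} = (-1)² · 2/(s-2)³ = 2/(s-2)³. Then L{9·t²·e^(2t)} = 9·2/(s-2)³ = 18/(s-2)³

Final answer: 18/(s-2)³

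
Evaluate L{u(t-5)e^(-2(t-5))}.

u(t-a)f(t-a) with f(t)=e^(-2t). L{e^(-2t)} = 1/(s+2). By time shift: e^(-5s)/(s+2)

Final answer: e^(-5s)/(s+2)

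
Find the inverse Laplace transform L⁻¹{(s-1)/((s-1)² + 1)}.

Using frequency shift, L⁻¹{(s-1)/((s-1)² + 1)} = e^t·cos(t)

Final answer: e^t·cos(t)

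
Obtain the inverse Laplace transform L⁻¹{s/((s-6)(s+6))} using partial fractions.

Using partial fractions, f(t) = (6e^(6t) + 6e^(-6t))/12

Final answer: (6e^(6t) + 6e^(-6t))/12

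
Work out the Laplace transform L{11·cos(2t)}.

L{cos(ωt)} = s/(s² + ω²), so L{cos(2t)} = s/(s² + 4). Then L{11·cos(2t)} = 11·s/(s² + 4) = 11s/(s² + 4)

Final answer: 11s/(s² + 4)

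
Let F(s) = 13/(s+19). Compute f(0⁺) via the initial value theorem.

f(0⁺) = lim_{s→∞} s·13/(s+19) = lim_{s→∞} 13s/(s+19) = 13

Final answer: 13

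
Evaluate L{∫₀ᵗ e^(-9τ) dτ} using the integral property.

L{∫₀ᵗ f(τ)dτ} = F(s)/s with F(s) = 1/(s+9), so L{∫₀ᵗ e^(-9τ) dτ} = 1/(s(s+9))

Final answer: 1/(s(s+9))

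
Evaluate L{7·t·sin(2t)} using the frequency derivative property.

L{sin(2t)} = 2/(s² + 4). By L{t·f(t)} = -F'(s): -d/ds[2/(s² + 4)] = -(2)·(-2s)/(s² + 4)² = 4s/(s² + 4)². Then L{7·t·sin(2t)} = 7·4s/(s² + 4)² = 28s/(s² + 4)²

Final answer: 28s/(s² + 4)²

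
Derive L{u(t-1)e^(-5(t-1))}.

u(t-a)f(t-a) with f(t)=e^(-5t). L{e^(-5t)} = 1/(s+5). By time shift: e^(-s)/(s+5)

Final answer: e^(-s)/(s+5)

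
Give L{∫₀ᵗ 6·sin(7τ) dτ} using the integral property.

L{∫₀ᵗ f(τ)dτ} = F(s)/s with F(s) = 42/(s² + 49), so the result is (42/(s² + 49))/s = 42/(s(s² + 49))

Final answer: 42/(s(s² + 49))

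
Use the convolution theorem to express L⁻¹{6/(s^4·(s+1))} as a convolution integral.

6/(s^4·(s+1)) = (6/s^4)·(1/(s+1)) = L{t^3}·L{e^(-t)}. So f(t) = t^3*e^(-t) = ∫₀ᵗ τ^3·e^(-(t-τ)) dτ

Final answer: ∫₀ᵗ τ^3·e^(-(t-τ)) dτ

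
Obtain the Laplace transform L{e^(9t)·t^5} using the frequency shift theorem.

L{e^(at)·t^n} = n!/(s-a)^(n+1), so L{e^(9t)·t^5} = 120/(s-9)^6

Final answer: 120/(s-9)^6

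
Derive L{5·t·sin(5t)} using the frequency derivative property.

L{sin(5t)} = 5/(s² + 25). By L{t·f(t)} = -F'(s): -d/ds[5/(s² + 25)] = -(5)·(-2s)/(s² + 25)² = 10s/(s² + 25)². Then L{5·t·sin(5t)} = 5·10s/(s² + 25)² = 50s/(s² + 25)²

Final answer: 50s/(s² + 25)²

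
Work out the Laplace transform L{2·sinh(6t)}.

L{sinh(ωt)} = ω/(s² - ω²), so L{sinh(6t)} = 6/(s² - 36). Then L{2·sinh(6t)} = 2·6/(s² - 36) = 12/(s² - 36)

Final answer: 12/(s² - 36)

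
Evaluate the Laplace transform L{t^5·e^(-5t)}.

L{t^n·e^(at)} = n!/(s-a)^(n+1), so L{t^5·e^(-5t)} = 120/(s+5)^6

Final answer: 120/(s+5)^6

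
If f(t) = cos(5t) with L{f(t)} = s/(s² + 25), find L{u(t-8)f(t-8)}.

Time shift theorem: L{u(t-a)f(t-a)} = e^(-as)F(s). Here a=8, F(s) = s/(s² + 25), so L{u(t-8)f(t-8)} = e^(-8s)·s/(s² + 25)

Final answer: e^(-8s)·s/(s² + 25)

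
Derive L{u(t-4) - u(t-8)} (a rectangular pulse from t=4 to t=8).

L{u(t-a)} = e^(-as)/s. L{u(t-4) - u(t-8)} = (e^(-4s) - e^(-8s))/s

Final answer: (e^(-4s) - e^(-8s))/s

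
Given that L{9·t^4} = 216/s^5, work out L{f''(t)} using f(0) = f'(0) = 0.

L{f''(t)} = s²F(s) - sf(0) - f'(0) = s²·216/s^5 - 0 - 0 = 216/s^3

Final answer: 216/s^3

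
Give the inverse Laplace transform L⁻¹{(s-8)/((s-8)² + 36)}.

Using frequency shift, L⁻¹{(s-8)/((s-8)² + 36)} = e^(8t)·cos(6t)

Final answer: e^(8t)·cos(6t)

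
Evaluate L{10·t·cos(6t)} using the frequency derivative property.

L{cos(6t)} = s/(s² + 36). Derivative: d/ds[s/(s² + 36)] = [(s² + 36) - s·2s]/(s² + 36)² = (36 - s²)/(s² + 36)². So L{t·cos(6t)} = -F'(s) = (s² - 36)/(s² + 36)². Then L{10·t·cos(6t)} = 10·(s² - 36)/(s² + 36)²

Final answer: 10·(s² - 36)/(s² + 36)²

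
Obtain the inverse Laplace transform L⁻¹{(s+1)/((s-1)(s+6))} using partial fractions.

Using partial fractions, f(t) = (2e^t + 5e^(-6t))/7

Final answer: (2e^t + 5e^(-6t))/7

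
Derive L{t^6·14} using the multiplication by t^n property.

L{14} = 14/s. d^1/ds^1[1/s] = -1/s². d^2/ds^2[1/s] = 2/s^3. d^3/ds^3[1/s] = -6/s^4. d^4/ds^4[1/s] = 24/s^5. d^5/ds^5[1/s] = -120/s^6. d^6/ds^6[1/s] = 720/s^7. So L{t^6} = (-1)^{6}·720/s^7 = 720/s^7. Then L{t^6·14} = 14·720/s^7 = 10080/s^7

Final answer: 10080/s^7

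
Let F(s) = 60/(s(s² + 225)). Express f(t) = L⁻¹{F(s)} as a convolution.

60/(s(s² + 225)) = (1/s)·(60/(s² + 225)) = L{1}·L{4·sin(15t)}. So f(t) = 1*(4·sin(15t)) = ∫₀ᵗ 4·sin(15τ) dτ

Final answer: ∫₀ᵗ 4·sin(15τ) dτ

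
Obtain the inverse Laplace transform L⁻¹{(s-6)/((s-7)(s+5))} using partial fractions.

Using partial fractions, f(t) = (e^(7t) + 11e^(-5t))/12

Final answer: (e^(7t) + 11e^(-5t))/12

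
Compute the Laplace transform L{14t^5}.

L{14t^5} = 14 · L{t^5} = 14 · 120/s^6 = 1680/s^6

Final answer: 1680/s^6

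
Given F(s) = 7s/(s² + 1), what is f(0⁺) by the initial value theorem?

f(0⁺) = lim_{s→∞} s·7s/(s² + 1) = lim_{s→∞} 7s²/(s² + 1) = 7

Final answer: 7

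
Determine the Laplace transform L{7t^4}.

L{7t^4} = 7 · L{t^4} = 7 · 24/s^5 = 168/s^5

Final answer: 168/s^5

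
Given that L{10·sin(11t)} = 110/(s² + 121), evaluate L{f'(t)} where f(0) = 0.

L{f'(t)} = s·F(s) - f(0) = s·110/(s² + 121) - 0 = 110s/(s² + 121)

Final answer: 110s/(s² + 121)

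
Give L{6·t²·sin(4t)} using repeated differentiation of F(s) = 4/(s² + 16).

F(s) = 4/(s² + 16). F'(s) = -8s/(s² + 16)². F''(s) = -8(16 - 3s²)/(s² + 16)³ = (24s² - 128)/(s² + 16)³. So L{t²·sin(4t)} = (-1)² F''(s) = (24s² - 128)/(s² + 16)³. Then L{6·t²·sin(4t)} = 6·(24s² - 128)/(s² + 16)³ = (144s² - 768)/(s² + 16)³

Final answer: (144s² - 768)/(s² + 16)³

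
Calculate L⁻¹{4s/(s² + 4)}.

This is the form c·s/(s² + a²) with a = 2, c = 4. L⁻¹ = 4·cos(2t)

Final answer: 4·cos(2t)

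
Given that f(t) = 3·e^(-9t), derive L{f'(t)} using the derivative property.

f(0) = 3, F(s) = 3/(s+9). L{f'(t)} = s·F(s) - f(0) = 3s/(s+9) - 3 = (3s - 3(s+9))/(s+9) = -27/(s+9)

Final answer: -27/(s+9)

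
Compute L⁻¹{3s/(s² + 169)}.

This is the form c·s/(s² + a²) with a = 13, c = 3. L⁻¹ = 3·cos(13t)

Final answer: 3·cos(13t)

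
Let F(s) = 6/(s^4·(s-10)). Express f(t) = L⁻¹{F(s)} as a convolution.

6/(s^4·(s-10)) = (6/s^4)·(1/(s-10)) = L{t^3}·L{e^(10t)}. So f(t) = t^3*e^(10t) = ∫₀ᵗ τ^3·e^(10(t-τ)) dτ

Final answer: ∫₀ᵗ τ^3·e^(10(t-τ)) dτ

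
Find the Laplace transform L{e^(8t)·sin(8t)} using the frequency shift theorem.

Frequency shift: L{e^(at)f(t)} = F(s-a). L{e^(8t)·sin(8t)} = 8/((s-8)² + 64)

Final answer: 8/((s-8)² + 64)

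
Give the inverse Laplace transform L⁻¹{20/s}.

L⁻¹{c/s} = c, so L⁻¹{20/s} = 20

Final answer: 20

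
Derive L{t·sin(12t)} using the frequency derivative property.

L{sin(12t)} = 12/(s² + 144). By L{t·f(t)} = -F'(s): -d/ds[12/(s² + 144)] = -(12)·(-2s)/(s² + 144)² = 24s/(s² + 144)²

Final answer: 24s/(s² + 144)²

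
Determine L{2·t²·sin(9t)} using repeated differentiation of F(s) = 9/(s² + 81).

F(s) = 9/(s² + 81). F'(s) = -18s/(s² + 81)². F''(s) = -18(81 - 3s²)/(s² + 81)³ = (54s² - 1458)/(s² + 81)³. So L{t²·sin(9t)} = (-1)² F''(s) = (54s² - 1458)/(s² + 81)³. Then L{2·t²·sin(9t)} = 2·(54s² - 1458)/(s² + 81)³ = (108s² - 2916)/(s² + 81)³

Final answer: (108s² - 2916)/(s² + 81)³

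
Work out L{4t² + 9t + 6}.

L{4t² + 9t + 6} = 4·2/s³ + 9/s² + 6/s = 8/s³ + 9/s² + 6/s

Final answer: 8/s³ + 9/s² + 6/s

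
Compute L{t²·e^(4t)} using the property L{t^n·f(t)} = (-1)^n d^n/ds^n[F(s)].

L{e^(4t)} = 1/(s-4). d/ds[1/(s-4)] = -1/(s-4)². d²/ds²[1/(s-4)] = 2/(s-4)³. So L{t²·e^(4t)} = (-1)² · 2/(s-4)³ = 2/(s-4)³

Final answer: 2/(s-4)³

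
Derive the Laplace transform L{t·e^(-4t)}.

L{t^n·e^(at)} = n!/(s-a)^(n+1), so L{t·e^(-4t)} = 1/(s+4)^2

Final answer: 1/(s+4)^2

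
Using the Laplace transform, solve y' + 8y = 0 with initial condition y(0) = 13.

L{y'} + 8L{y} = 0. sY - 13 + 8Y = 0. Y(s+8) = 13. Y = 13/(s+8)

Final answer: y(t) = 13e^(-8t)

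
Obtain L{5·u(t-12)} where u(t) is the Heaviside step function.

L{u(t-a)} = e^(-as)/s. Here a=12, so L{u(t-12)} = e^(-12s)/s, and L{5·u(t-12)} = 5·e^(-12s)/s

Final answer: 5·e^(-12s)/s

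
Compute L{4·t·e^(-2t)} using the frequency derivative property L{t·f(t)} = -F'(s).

L{e^(-2t)} = 1/(s+2). By frequency derivative: L{t·e^(-2t)} = -d/ds[1/(s+2)] = -(-1)/(s+2)² = 1/(s+2)². Then L{4·t·e^(-2t)} = 4·1/(s+2)² = 4/(s+2)²

Final answer: 4/(s+2)²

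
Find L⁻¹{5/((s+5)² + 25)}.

Form: b/((s-a)² + b²) → e^(at)sin(bt). With a=-5, b=5

Final answer: e^(-5t)·sin(5t)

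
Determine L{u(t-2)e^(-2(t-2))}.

u(t-a)f(t-a) with f(t)=e^(-2t). L{e^(-2t)} = 1/(s+2). By time shift: e^(-2s)/(s+2)

Final answer: e^(-2s)/(s+2)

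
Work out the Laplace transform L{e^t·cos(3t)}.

L{e^(at)·cos(ωt)} = (s-a)/((s-a)² + ω²), so L{e^t·cos(3t)} = (s-1)/((s-1)² + 9)

Final answer: (s-1)/((s-1)² + 9)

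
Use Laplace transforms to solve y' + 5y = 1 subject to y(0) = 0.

sY + 5Y = 1/s. Y = 1/(s(s+5)). Partial fractions: Y = 1/5/s - 1/5/(s+5)

Final answer: y(t) = 1/5(1 - e^(-5t))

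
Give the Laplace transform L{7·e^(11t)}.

L{e^(at)} = 1/(s-a), so L{e^(11t)} = 1/(s-11). Then L{7·e^(11t)} = 7/(s-11)

Final answer: 7/(s-11)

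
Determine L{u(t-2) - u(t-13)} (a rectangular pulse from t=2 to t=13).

L{u(t-a)} = e^(-as)/s. L{u(t-2) - u(t-13)} = (e^(-2s) - e^(-13s))/s

Final answer: (e^(-2s) - e^(-13s))/s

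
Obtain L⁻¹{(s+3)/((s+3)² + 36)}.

Using frequency shift: L⁻¹{(s-a)/((s-a)² + b²)} = e^(at)cos(bt). Here a=-3, b=6

Final answer: e^(-3t)·cos(6t)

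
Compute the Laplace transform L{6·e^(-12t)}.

L{e^(at)} = 1/(s-a), so L{e^(-12t)} = 1/(s+12). Then L{6·e^(-12t)} = 6/(s+12)

Final answer: 6/(s+12)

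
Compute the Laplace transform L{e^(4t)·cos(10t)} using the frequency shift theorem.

Frequency shift: L{e^(at)f(t)} = F(s-a). L{e^(4t)·cos(10t)} = (s-4)/((s-4)² + 100)

Final answer: (s-4)/((s-4)² + 100)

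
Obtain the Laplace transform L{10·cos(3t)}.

L{cos(ωt)} = s/(s² + ω²), so L{cos(3t)} = s/(s² + 9). Then L{10·cos(3t)} = 10·s/(s² + 9) = 10s/(s² + 9)

Final answer: 10s/(s² + 9)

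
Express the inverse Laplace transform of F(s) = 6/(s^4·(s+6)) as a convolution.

6/(s^4·(s+6)) = (6/s^4)·(1/(s+6)) = L{t^3}·L{e^(-6t)}. So f(t) = t^3*e^(-6t) = ∫₀ᵗ τ^3·e^(-6(t-τ)) dτ

Final answer: ∫₀ᵗ τ^3·e^(-6(t-τ)) dτ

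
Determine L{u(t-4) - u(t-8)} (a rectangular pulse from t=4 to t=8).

L{u(t-a)} = e^(-as)/s. L{u(t-4) - u(t-8)} = (e^(-4s) - e^(-8s))/s

Final answer: (e^(-4s) - e^(-8s))/s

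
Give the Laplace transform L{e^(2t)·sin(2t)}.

L{e^(at)·sin(ωt)} = ω/((s-a)² + ω²), so L{e^(2t)·sin(2t)} = 2/((s-2)² + 4)

Final answer: 2/((s-2)² + 4)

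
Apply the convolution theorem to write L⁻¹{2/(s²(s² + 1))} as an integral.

2/(s²(s² + 1)) = (1/s²)·(2/(s² + 1)) = L{t}·L{2·sin(t)}. So f(t) = t*(2·sin(t)) = ∫₀ᵗ 2τ·sin((t-τ)) dτ

Final answer: ∫₀ᵗ 2τ·sin((t-τ)) dτ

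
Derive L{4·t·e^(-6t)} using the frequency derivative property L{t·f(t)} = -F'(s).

L{e^(-6t)} = 1/(s+6). By frequency derivative: L{t·e^(-6t)} = -d/ds[1/(s+6)] = -(-1)/(s+6)² = 1/(s+6)². Then L{4·t·e^(-6t)} = 4·1/(s+6)² = 4/(s+6)²

Final answer: 4/(s+6)²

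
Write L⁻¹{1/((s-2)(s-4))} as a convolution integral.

1/((s-2)(s-4)) = (1/(s-2))·(1/(s-4)) = L{e^(2t)}·L{e^(4t)}. So f(t) = e^(2t)*e^(4t) = ∫₀ᵗ e^(2τ)·e^(4(t-τ)) dτ

Final answer: ∫₀ᵗ e^(2τ)·e^(4(t-τ)) dτ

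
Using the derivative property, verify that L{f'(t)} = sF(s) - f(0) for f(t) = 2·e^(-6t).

f'(t) = -12e^(-6t). Direct: L{f'(t)} = -12/(s+6). Property: s·2/(s+6) - 2 = (2s - 2(s+6))/(s+6) = -12/(s+6). ✓

Final answer: -12/(s+6)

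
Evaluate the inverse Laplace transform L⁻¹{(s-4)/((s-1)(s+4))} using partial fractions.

Using partial fractions, f(t) = (-3e^t + 8e^(-4t))/5

Final answer: (-3e^t + 8e^(-4t))/5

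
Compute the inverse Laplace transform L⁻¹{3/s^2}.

L⁻¹{n!/s^(n+1)} = t^n with n=1. So L⁻¹{1/s^2} = t, and L⁻¹{3/s^2} = (3/1)·t = 3·t

Final answer: 3·t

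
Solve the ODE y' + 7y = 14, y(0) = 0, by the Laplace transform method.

sY + 7Y = 14/s. Y = 14/(s(s+7)). Partial fractions: Y = 2/s - 2/(s+7)

Final answer: y(t) = 2(1 - e^(-7t))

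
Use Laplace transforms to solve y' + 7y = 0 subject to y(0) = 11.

L{y'} + 7L{y} = 0. sY - 11 + 7Y = 0. Y(s+7) = 11. Y = 11/(s+7)

Final answer: y(t) = 11e^(-7t)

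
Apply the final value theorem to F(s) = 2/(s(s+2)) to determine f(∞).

f(∞) = lim_{s→0} s·2/(s(s+2)) = lim_{s→0} 2/(s+2) = 2/2 = 1

Final answer: 1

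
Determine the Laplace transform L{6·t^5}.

L{t^n} = n!/s^(n+1), so L{t^5} = 120/s^6. Then L{6·t^5} = 6·120/s^6 = 720/s^6

Final answer: 720/s^6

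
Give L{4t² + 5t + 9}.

L{4t² + 5t + 9} = 4·2/s³ + 5/s² + 9/s = 8/s³ + 5/s² + 9/s

Final answer: 8/s³ + 5/s² + 9/s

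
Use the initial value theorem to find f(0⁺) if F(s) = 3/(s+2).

f(0⁺) = lim_{s→∞} s·3/(s+2) = lim_{s→∞} 3s/(s+2) = 3

Final answer: 3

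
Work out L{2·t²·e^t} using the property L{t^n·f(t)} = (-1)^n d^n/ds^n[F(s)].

L{e^t} = 1/(s-1). d/ds[1/(s-1)] = -1/(s-1)². d²/ds²[1/(s-1)] = 2/(s-1)³. So L{t²·e^t} = (-1)² · 2/(s-1)³ = 2/(s-1)³. Then L{2·t²·e^t} = 2·2/(s-1)³ = 4/(s-1)³

Final answer: 4/(s-1)³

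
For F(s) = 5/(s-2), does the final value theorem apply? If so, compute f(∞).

sF(s) = 5s/(s-2) has a pole at s = 2 in the right half-plane. Theorem does NOT apply (unstable system; f(t) = 5·e^(2t) grows without bound).

Final answer: Not applicable (unstable)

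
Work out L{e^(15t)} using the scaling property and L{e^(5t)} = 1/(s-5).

Using L{f(at)} = (1/a)F(s/a) with a=3 and f(t) = e^(5t): L{e^(15t)} = (1/3) · 1/((s/3)-5) = (1/3) · 3/(s-15) = 1/(s-15)

Final answer: 1/(s-15)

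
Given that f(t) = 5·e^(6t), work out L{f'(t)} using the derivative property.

f(0) = 5, F(s) = 5/(s-6). L{f'(t)} = s·F(s) - f(0) = 5s/(s-6) - 5 = (5s - 5(s-6))/(s-6) = 30/(s-6)

Final answer: 30/(s-6)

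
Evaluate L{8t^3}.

L{t^n} = n!/s^(n+1). So L{8t^3} = 8·3!/s^4 = 48/s^4

Final answer: 48/s^4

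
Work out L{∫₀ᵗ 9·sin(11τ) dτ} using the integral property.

L{∫₀ᵗ f(τ)dτ} = F(s)/s with F(s) = 99/(s² + 121), so the result is (99/(s² + 121))/s = 99/(s(s² + 121))

Final answer: 99/(s(s² + 121))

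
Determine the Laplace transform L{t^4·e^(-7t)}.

L{t^n·e^(at)} = n!/(s-a)^(n+1), so L{t^4·e^(-7t)} = 24/(s+7)^5

Final answer: 24/(s+7)^5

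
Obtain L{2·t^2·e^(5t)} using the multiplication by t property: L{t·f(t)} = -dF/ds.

Using L{t^n·e^(at)} = n!/(s-a)^(n+1), L{t^2·e^(5t)} = 2/(s-5)^3, so L{2·t^2·e^(5t)} = 2·2/(s-5)^3 = 4/(s-5)^3

Final answer: 4/(s-5)^3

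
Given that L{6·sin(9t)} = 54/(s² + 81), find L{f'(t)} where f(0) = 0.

L{f'(t)} = s·F(s) - f(0) = s·54/(s² + 81) - 0 = 54s/(s² + 81)

Final answer: 54s/(s² + 81)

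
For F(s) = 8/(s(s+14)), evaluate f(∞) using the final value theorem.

f(∞) = lim_{s→0} s·8/(s(s+14)) = lim_{s→0} 8/(s+14) = 8/14 = 4/7

Final answer: 4/7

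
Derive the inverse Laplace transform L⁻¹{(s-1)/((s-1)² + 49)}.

Using frequency shift, L⁻¹{(s-1)/((s-1)² + 49)} = e^t·cos(7t)

Final answer: e^t·cos(7t)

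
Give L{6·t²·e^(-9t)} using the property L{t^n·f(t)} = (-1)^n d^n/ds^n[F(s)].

L{e^(-9t)} = 1/(s+9). d/ds[1/(s+9)] = -1/(s+9)². d²/ds²[1/(s+9)] = 2/(s+9)³. So L{t²·e^(-9t)} = (-1)² · 2/(s+9)³ = 2/(s+9)³. Then L{6·t²·e^(-9t)} = 6·2/(s+9)³ = 12/(s+9)³

Final answer: 12/(s+9)³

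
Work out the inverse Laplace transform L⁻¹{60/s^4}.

L⁻¹{n!/s^(n+1)} = t^n with n=3. So L⁻¹{6/s^4} = t^3, and L⁻¹{60/s^4} = (60/6)·t^3 = 10·t^3

Final answer: 10·t^3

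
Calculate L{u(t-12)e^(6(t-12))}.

u(t-a)f(t-a) with f(t)=e^(6t). L{e^(6t)} = 1/(s-6). By time shift: e^(-12s)/(s-6)

Final answer: e^(-12s)/(s-6)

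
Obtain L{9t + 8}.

L{9t + 8} = 9·L{t} + 8·L{1} = 9/s² + 8/s

Final answer: 9/s² + 8/s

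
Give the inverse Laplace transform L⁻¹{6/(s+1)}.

L⁻¹{1/(s-a)} = e^(at), so L⁻¹{1/(s+1)} = e^(-t), and L⁻¹{6/(s+1)} = 6·e^(-t)

Final answer: 6·e^(-t)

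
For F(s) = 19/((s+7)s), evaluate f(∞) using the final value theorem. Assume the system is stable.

f(∞) = lim_{s→0} sF(s) = lim_{s→0} 19/(s+7) = 19/7

Final answer: 19/7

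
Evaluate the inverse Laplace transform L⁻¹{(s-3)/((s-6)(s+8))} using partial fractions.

Using partial fractions, f(t) = (3e^(6t) + 11e^(-8t))/14

Final answer: (3e^(6t) + 11e^(-8t))/14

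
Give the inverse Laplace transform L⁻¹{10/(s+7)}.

L⁻¹{1/(s-a)} = e^(at), so L⁻¹{1/(s+7)} = e^(-7t), and L⁻¹{10/(s+7)} = 10·e^(-7t)

Final answer: 10·e^(-7t)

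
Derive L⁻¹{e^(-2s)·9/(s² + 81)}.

L⁻¹{9/(s² + 81)} = sin(9t). By the time shift theorem, L⁻¹{e^(-as)F(s)} = u(t-a)f(t-a) with a=2, so L⁻¹{e^(-2s)·9/(s² + 81)} = u(t-2)·sin(9(t-2))

Final answer: u(t-2)·sin(9(t-2))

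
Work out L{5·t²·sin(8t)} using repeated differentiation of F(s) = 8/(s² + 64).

F(s) = 8/(s² + 64). F'(s) = -16s/(s² + 64)². F''(s) = -16(64 - 3s²)/(s² + 64)³ = (48s² - 1024)/(s² + 64)³. So L{t²·sin(8t)} = (-1)² F''(s) = (48s² - 1024)/(s² + 64)³. Then L{5·t²·sin(8t)} = 5·(48s² - 1024)/(s² + 64)³ = (240s² - 5120)/(s² + 64)³

Final answer: (240s² - 5120)/(s² + 64)³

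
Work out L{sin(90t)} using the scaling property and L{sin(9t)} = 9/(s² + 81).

Using L{f(at)} = (1/a)F(s/a) with a=10: L{sin(90t)} = (1/10) · 9/((s/10)² + 81) = (1/10) · 9·100/(s² + 8100) = 90/(s² + 8100)

Final answer: 90/(s² + 8100)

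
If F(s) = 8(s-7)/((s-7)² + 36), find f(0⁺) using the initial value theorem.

f(0⁺) = lim_{s→∞} sF(s) = lim_{s→∞} 8s(s-7)/((s-7)² + 36) = 8

Final answer: 8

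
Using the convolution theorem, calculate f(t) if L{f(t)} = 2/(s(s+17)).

2/(s(s+17)) = (2/s)·(1/(s+17)) = L{2}·L{e^(-17t)}. By convolution, f(t) = 2*e^(-17t) = ∫₀ᵗ 2·e^(-17τ) dτ = 2·(1 - e^(-17t))/17

Final answer: 2·(1 - e^(-17t))/17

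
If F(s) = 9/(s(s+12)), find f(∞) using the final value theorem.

f(∞) = lim_{s→0} s·9/(s(s+12)) = lim_{s→0} 9/(s+12) = 9/12 = 3/4

Final answer: 3/4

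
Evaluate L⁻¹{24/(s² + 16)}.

This is the form c·a/(s² + a²) with a = 4, c = 6. L⁻¹ = 6·sin(4t)

Final answer: 6·sin(4t)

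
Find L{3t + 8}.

L{3t + 8} = 3·L{t} + 8·L{1} = 3/s² + 8/s

Final answer: 3/s² + 8/s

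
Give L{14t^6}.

L{t^n} = n!/s^(n+1). So L{14t^6} = 14·6!/s^7 = 10080/s^7

Final answer: 10080/s^7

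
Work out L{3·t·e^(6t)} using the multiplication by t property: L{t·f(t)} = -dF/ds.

Using L{t^n·e^(at)} = n!/(s-a)^(n+1), L{t·e^(6t)} = 1/(s-6)^2, so L{3·t·e^(6t)} = 3·1/(s-6)^2 = 3/(s-6)^2

Final answer: 3/(s-6)^2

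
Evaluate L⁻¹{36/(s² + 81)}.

This is the form c·a/(s² + a²) with a = 9, c = 4. L⁻¹ = 4·sin(9t)

Final answer: 4·sin(9t)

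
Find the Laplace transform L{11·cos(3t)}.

L{cos(ωt)} = s/(s² + ω²), so L{cos(3t)} = s/(s² + 9). Then L{11·cos(3t)} = 11·s/(s² + 9) = 11s/(s² + 9)

Final answer: 11s/(s² + 9)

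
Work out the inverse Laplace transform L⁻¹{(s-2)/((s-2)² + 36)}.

Using frequency shift, L⁻¹{(s-2)/((s-2)² + 36)} = e^(2t)·cos(6t)

Final answer: e^(2t)·cos(6t)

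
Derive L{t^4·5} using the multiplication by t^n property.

L{5} = 5/s. d^1/ds^1[1/s] = -1/s². d^2/ds^2[1/s] = 2/s^3. d^3/ds^3[1/s] = -6/s^4. d^4/ds^4[1/s] = 24/s^5. So L{t^4} = (-1)^{4}·24/s^5 = 24/s^5. Then L{t^4·5} = 5·24/s^5 = 120/s^5

Final answer: 120/s^5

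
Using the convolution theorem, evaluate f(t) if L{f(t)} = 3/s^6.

3/s^6 = (3/s)·(1/s^5) = L{3}·L{t^4/24}. By convolution, f(t) = 3*t^4/24 = ∫₀ᵗ 3·τ^4/24 dτ = 3·t^5/120

Final answer: 3·t^5/120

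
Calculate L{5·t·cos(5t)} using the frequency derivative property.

L{cos(5t)} = s/(s² + 25). Derivative: d/ds[s/(s² + 25)] = [(s² + 25) - s·2s]/(s² + 25)² = (25 - s²)/(s² + 25)². So L{t·cos(5t)} = -F'(s) = (s² - 25)/(s² + 25)². Then L{5·t·cos(5t)} = 5·(s² - 25)/(s² + 25)²

Final answer: 5·(s² - 25)/(s² + 25)²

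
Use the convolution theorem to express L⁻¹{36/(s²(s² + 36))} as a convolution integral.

36/(s²(s² + 36)) = (1/s²)·(36/(s² + 36)) = L{t}·L{6·sin(6t)}. So f(t) = t*(6·sin(6t)) = ∫₀ᵗ 6τ·sin(6(t-τ)) dτ

Final answer: ∫₀ᵗ 6τ·sin(6(t-τ)) dτ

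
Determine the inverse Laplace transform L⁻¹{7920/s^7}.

L⁻¹{n!/s^(n+1)} = t^n with n=6. So L⁻¹{720/s^7} = t^6, and L⁻¹{7920/s^7} = (7920/720)·t^6 = 11·t^6

Final answer: 11·t^6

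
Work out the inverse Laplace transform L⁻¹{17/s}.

L⁻¹{c/s} = c, so L⁻¹{17/s} = 17

Final answer: 17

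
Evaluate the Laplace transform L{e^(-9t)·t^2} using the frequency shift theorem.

L{e^(at)·t^n} = n!/(s-a)^(n+1), so L{e^(-9t)·t^2} = 2/(s+9)^3

Final answer: 2/(s+9)^3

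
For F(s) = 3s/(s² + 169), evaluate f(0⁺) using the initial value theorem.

f(0⁺) = lim_{s→∞} s·3s/(s² + 169) = lim_{s→∞} 3s²/(s² + 169) = 3

Final answer: 3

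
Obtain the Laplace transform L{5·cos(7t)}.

L{cos(ωt)} = s/(s² + ω²), so L{cos(7t)} = s/(s² + 49). Then L{5·cos(7t)} = 5·s/(s² + 49) = 5s/(s² + 49)

Final answer: 5s/(s² + 49)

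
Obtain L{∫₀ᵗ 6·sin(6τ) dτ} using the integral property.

L{∫₀ᵗ f(τ)dτ} = F(s)/s with F(s) = 36/(s² + 36), so the result is (36/(s² + 36))/s = 36/(s(s² + 36))

Final answer: 36/(s(s² + 36))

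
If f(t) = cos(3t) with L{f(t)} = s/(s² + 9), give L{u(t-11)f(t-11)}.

Time shift theorem: L{u(t-a)f(t-a)} = e^(-as)F(s). Here a=11, F(s) = s/(s² + 9), so L{u(t-11)f(t-11)} = e^(-11s)·s/(s² + 9)

Final answer: e^(-11s)·s/(s² + 9)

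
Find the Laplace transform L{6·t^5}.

L{t^n} = n!/s^(n+1), so L{t^5} = 120/s^6. Then L{6·t^5} = 6·120/s^6 = 720/s^6

Final answer: 720/s^6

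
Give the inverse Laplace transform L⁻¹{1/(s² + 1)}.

L⁻¹{1/(s² + 1)} = sin(t)

Final answer: sin(t)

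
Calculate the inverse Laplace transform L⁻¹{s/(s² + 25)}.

L⁻¹{s/(s² + 25)} = cos(5t)

Final answer: cos(5t)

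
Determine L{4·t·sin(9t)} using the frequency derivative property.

L{sin(9t)} = 9/(s² + 81). By L{t·f(t)} = -F'(s): -d/ds[9/(s² + 81)] = -(9)·(-2s)/(s² + 81)² = 18s/(s² + 81)². Then L{4·t·sin(9t)} = 4·18s/(s² + 81)² = 72s/(s² + 81)²

Final answer: 72s/(s² + 81)²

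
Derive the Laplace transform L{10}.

L{10} = 10 · L{1} = 10/s

Final answer: 10/s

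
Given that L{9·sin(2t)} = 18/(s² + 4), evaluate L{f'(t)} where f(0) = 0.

L{f'(t)} = s·F(s) - f(0) = s·18/(s² + 4) - 0 = 18s/(s² + 4)

Final answer: 18s/(s² + 4)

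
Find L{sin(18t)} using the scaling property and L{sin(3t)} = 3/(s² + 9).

Using L{f(at)} = (1/a)F(s/a) with a=6: L{sin(18t)} = (1/6) · 3/((s/6)² + 9) = (1/6) · 3·36/(s² + 324) = 18/(s² + 324)

Final answer: 18/(s² + 324)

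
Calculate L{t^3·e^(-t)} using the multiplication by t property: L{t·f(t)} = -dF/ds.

Using L{t^n·e^(at)} = n!/(s-a)^(n+1), L{t^3·e^(-t)} = 6/(s+1)^4

Final answer: 6/(s+1)^4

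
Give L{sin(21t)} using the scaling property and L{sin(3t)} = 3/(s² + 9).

Using L{f(at)} = (1/a)F(s/a) with a=7: L{sin(21t)} = (1/7) · 3/((s/7)² + 9) = (1/7) · 3·49/(s² + 441) = 21/(s² + 441)

Final answer: 21/(s² + 441)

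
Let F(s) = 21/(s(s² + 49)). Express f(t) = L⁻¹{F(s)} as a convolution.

21/(s(s² + 49)) = (1/s)·(21/(s² + 49)) = L{1}·L{3·sin(7t)}. So f(t) = 1*(3·sin(7t)) = ∫₀ᵗ 3·sin(7τ) dτ

Final answer: ∫₀ᵗ 3·sin(7τ) dτ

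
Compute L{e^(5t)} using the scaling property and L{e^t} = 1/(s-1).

Using L{f(at)} = (1/a)F(s/a) with a=5 and f(t) = e^t: L{e^(5t)} = (1/5) · 1/((s/5)-1) = (1/5) · 5/(s-5) = 1/(s-5)

Final answer: 1/(s-5)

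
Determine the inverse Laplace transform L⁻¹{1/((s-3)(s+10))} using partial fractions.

Decompose: A/(s-3) + B/(s+10). A = 1/13, B = -1/13. f(t) = (e^(3t) - e^(-10t))/13

Final answer: (e^(3t) - e^(-10t))/13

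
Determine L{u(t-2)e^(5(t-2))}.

u(t-a)f(t-a) with f(t)=e^(5t). L{e^(5t)} = 1/(s-5). By time shift: e^(-2s)/(s-5)

Final answer: e^(-2s)/(s-5)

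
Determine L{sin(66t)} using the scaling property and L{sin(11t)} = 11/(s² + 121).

Using L{f(at)} = (1/a)F(s/a) with a=6: L{sin(66t)} = (1/6) · 11/((s/6)² + 121) = (1/6) · 11·36/(s² + 4356) = 66/(s² + 4356)

Final answer: 66/(s² + 4356)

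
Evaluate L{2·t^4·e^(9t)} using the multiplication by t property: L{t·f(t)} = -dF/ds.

Using L{t^n·e^(at)} = n!/(s-a)^(n+1), L{t^4·e^(9t)} = 24/(s-9)^5, so L{2·t^4·e^(9t)} = 2·24/(s-9)^5 = 48/(s-9)^5

Final answer: 48/(s-9)^5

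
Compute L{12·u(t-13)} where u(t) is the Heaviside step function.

L{u(t-a)} = e^(-as)/s. Here a=13, so L{u(t-13)} = e^(-13s)/s, and L{12·u(t-13)} = 12·e^(-13s)/s

Final answer: 12·e^(-13s)/s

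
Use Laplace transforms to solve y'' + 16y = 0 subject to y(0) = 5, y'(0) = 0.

L{y''} + 16L{y} = 0. s²Y - 5s - 0 + 16Y = 0. Y(s² + 16) = 5s. Y = (5s)/(s² + 16). Inverting: y(t) = 5cos(4t)

Final answer: y(t) = 5cos(4t)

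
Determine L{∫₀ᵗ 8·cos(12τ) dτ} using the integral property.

L{∫₀ᵗ f(τ)dτ} = F(s)/s with F(s) = 8s/(s² + 144), so the result is (8s/(s² + 144))/s = 8/(s² + 144)

Final answer: 8/(s² + 144)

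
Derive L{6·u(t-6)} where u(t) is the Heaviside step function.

L{u(t-a)} = e^(-as)/s. Here a=6, so L{u(t-6)} = e^(-6s)/s, and L{6·u(t-6)} = 6·e^(-6s)/s

Final answer: 6·e^(-6s)/s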